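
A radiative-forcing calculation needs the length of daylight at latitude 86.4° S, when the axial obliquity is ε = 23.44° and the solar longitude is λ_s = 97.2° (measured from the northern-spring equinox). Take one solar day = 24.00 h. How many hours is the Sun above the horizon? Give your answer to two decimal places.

Solar declination: sin δ = sin ε · sin λ_s = sin 23.44° × sin 97.2° = 0.39465, so δ = +23.244°.
cos H₀ = −tan φ · tan δ = 6.8269 ≥ 1, so the Sun never rises (polar night) and H₀ = 0.
Daylight = 2H₀/(2π) × 24.00 h = (0.0000/π) × 24.00 = 0.00 h.

0.00 h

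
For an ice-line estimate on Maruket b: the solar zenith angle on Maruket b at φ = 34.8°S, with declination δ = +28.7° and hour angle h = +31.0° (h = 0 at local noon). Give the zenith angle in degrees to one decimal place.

cos θ_z = sin φ sin δ + cos φ cos δ cos h = -0.274070 + 0.617390 = 0.343320.
θ_z = arccos(0.343320) = 69.9°.

θ_z = 69.9°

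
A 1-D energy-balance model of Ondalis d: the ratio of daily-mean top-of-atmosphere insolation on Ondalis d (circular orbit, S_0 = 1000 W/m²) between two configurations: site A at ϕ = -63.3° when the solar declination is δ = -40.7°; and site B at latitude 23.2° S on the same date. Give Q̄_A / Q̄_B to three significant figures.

Q̄_A / Q̄_B ≈ 1.59

— Configuration A (ϕ=-63.3°):
cos h₀ = −tan(-63.3°) tan(-40.700°) = -1.7102 ≤ −1 ⇒ polar day, h₀ = π.
Bracket: h₀ sin ϕ sin δ + cos ϕ cos δ sin h₀ = 3.1416×-0.89337×-0.65210 + 0.44932×0.75813×0.00000 = 1.830191 + 0.000000 = 1.830191.
Q̄ = (S_0/π) × [bracket] = (1000/π) × 1.830191 = 582.57 W/m².
— Configuration B (ϕ=-23.2°):
cos h₀ = −tan(-23.2°) tan(-40.700°) = -0.3687, h₀ = 1.9484 rad.
Bracket: h₀ sin ϕ sin δ + cos ϕ cos δ sin h₀ = 1.9484×-0.39394×-0.65210 + 0.91914×0.75813×0.92957 = 0.500521 + 0.647750 = 1.148271.
Q̄ = (S_0/π) × [bracket] = (1000/π) × 1.148271 = 365.51 W/m².
Ratio Q̄_A / Q̄_B = 582.57 / 365.51 = 1.594.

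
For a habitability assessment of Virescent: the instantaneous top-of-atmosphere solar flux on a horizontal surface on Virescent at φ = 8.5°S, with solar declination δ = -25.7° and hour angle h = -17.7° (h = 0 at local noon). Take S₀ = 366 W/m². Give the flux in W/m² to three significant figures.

cos θ_z = sin φ sin δ + cos φ cos δ cos h = 0.064099 + 0.848992 = 0.913091.
Flux = S₀ · cos θ_z = 366 × 0.913091 = 334.2 W/m².

334 W/m²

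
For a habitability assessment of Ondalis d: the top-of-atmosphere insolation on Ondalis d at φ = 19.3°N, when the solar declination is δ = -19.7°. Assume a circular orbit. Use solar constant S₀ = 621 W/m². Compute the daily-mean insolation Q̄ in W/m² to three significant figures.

cos H₀ = −tan(+19.3°) tan(-19.700°) = 0.1254, H₀ = 1.4451 rad.
Bracket: H₀ sin φ sin δ + cos φ cos δ sin H₀ = 1.4451×0.33051×-0.33710 + 0.94380×0.94147×0.99211 = -0.161006 + 0.881549 = 0.720543.
Q̄ = (S₀/π) × [bracket] = (621/π) × 0.720543 = 142.4 W/m².

Q̄ ≈ 142 W/m²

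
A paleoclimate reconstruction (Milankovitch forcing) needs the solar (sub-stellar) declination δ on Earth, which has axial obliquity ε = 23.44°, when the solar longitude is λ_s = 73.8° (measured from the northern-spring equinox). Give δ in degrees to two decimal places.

sin δ = sin ε · sin λ_s = sin 23.44° × sin 73.8° = 0.381994.
δ = arcsin(0.381994) = +22.46°.

δ = +22.46°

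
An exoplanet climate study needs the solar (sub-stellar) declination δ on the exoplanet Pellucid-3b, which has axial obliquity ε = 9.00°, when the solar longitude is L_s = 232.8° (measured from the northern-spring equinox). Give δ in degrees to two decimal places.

sin δ = sin ε · sin L_s = sin 9.00° × sin 232.8° = -0.124605.
δ = arcsin(-0.124605) = -7.16°.

δ = -7.16°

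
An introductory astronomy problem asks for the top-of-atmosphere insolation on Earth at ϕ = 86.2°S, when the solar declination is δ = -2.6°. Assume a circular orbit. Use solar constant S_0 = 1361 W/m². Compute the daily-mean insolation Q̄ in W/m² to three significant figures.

cos h₀ = −tan(-86.2°) tan(-2.600°) = -0.6837, h₀ = 2.3236 rad.
Bracket: h₀ sin ϕ sin δ + cos ϕ cos δ sin h₀ = 2.3236×-0.99780×-0.04536 + 0.06627×0.99897×0.72979 = 0.105167 + 0.048313 = 0.153480.
Q̄ = (S_0/π) × [bracket] = (1361/π) × 0.153480 = 66.49 W/m².

Q̄ ≈ 66.5 W/m²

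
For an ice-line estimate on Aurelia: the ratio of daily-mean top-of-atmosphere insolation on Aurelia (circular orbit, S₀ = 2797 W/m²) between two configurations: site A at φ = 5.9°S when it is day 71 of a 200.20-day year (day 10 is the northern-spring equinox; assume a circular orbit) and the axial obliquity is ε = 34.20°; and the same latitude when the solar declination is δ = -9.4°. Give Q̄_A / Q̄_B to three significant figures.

Q̄_A / Q̄_B ≈ 0.754

— Configuration A (φ=-5.9°):
Solar longitude: λ_s = 360° × (71 − 10)/200.20 = 109.690°.
sin δ = sin 34.20° × sin 109.690° = 0.52922, so δ = +31.953°.
cos H₀ = −tan(-5.9°) tan(+31.953°) = 0.0645, H₀ = 1.5063 rad.
Bracket: H₀ sin φ sin δ + cos φ cos δ sin H₀ = 1.5063×-0.10279×0.52922 + 0.99470×0.84849×0.99792 = -0.081940 + 0.842237 = 0.760297.
Q̄ = (S₀/π) × [bracket] = (2797/π) × 0.760297 = 676.90 W/m².
— Configuration B (φ=-5.9°):
cos H₀ = −tan(-5.9°) tan(-9.400°) = -0.0171, H₀ = 1.5879 rad.
Bracket: H₀ sin φ sin δ + cos φ cos δ sin H₀ = 1.5879×-0.10279×-0.16333 + 0.99470×0.98657×0.99985 = 0.026659 + 0.981194 = 1.007853.
Q̄ = (S₀/π) × [bracket] = (2797/π) × 1.007853 = 897.30 W/m².
Ratio Q̄_A / Q̄_B = 676.90 / 897.30 = 0.7544.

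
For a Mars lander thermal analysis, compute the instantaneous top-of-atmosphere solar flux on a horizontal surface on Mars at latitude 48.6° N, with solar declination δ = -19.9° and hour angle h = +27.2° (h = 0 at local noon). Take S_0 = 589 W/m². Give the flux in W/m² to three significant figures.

cos θ_z = sin ϕ sin δ + cos ϕ cos δ cos h = -0.255322 + 0.553060 = 0.297738.
Flux = S_0 · cos θ_z = 589 × 0.297738 = 175.4 W/m².

175 W/m²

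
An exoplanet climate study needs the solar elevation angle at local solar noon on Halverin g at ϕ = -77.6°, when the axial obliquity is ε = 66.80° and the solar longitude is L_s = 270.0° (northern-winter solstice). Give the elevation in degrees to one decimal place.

Solar declination: sin δ = sin ε · sin L_s = sin 66.80° × sin 270.0° = -0.91914, so δ = -66.800°.
At local noon the hour angle is zero, so the zenith angle equals |ϕ − δ| = |-77.6° − (-66.800°)| = 10.800°.
Elevation = 90° − 10.800° = 79.2°.

79.2°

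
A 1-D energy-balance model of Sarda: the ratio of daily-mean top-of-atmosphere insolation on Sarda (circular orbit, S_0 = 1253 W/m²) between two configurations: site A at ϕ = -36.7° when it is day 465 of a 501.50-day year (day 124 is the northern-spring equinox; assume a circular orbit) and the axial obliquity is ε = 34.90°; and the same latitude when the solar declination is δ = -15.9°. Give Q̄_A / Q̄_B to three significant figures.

— Configuration A (ϕ=-36.7°):
Solar longitude: L_s = 360° × (465 − 124)/501.50 = 244.786°.
sin δ = sin 34.90° × sin 244.786° = -0.51763, so δ = -31.174°.
cos h₀ = −tan(-36.7°) tan(-31.174°) = -0.4509, h₀ = 2.0386 rad.
Bracket: h₀ sin ϕ sin δ + cos ϕ cos δ sin h₀ = 2.0386×-0.59763×-0.51763 + 0.80178×0.85560×0.89255 = 0.630643 + 0.612292 = 1.242935.
Q̄ = (S_0/π) × [bracket] = (1253/π) × 1.242935 = 495.74 W/m².
— Configuration B (ϕ=-36.7°):
cos h₀ = −tan(-36.7°) tan(-15.900°) = -0.2123, h₀ = 1.7848 rad.
Bracket: h₀ sin ϕ sin δ + cos ϕ cos δ sin h₀ = 1.7848×-0.59763×-0.27396 + 0.80178×0.96174×0.97720 = 0.292219 + 0.753523 = 1.045742.
Q̄ = (S_0/π) × [bracket] = (1253/π) × 1.045742 = 417.09 W/m².
Ratio Q̄_A / Q̄_B = 495.74 / 417.09 = 1.189.

Q̄_A / Q̄_B ≈ 1.19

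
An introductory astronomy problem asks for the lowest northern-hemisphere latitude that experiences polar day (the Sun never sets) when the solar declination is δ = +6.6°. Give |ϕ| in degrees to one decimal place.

Polar day requires cos h₀ = −tan ϕ tan δ ≤ −1, i.e. tan ϕ tan δ ≥ 1.
The boundary is |tan ϕ| · |tan δ| = 1, so |ϕ| = 90° − |δ| = 90° − 6.6° = 83.4° in the northern hemisphere.

|ϕ| = 83.4°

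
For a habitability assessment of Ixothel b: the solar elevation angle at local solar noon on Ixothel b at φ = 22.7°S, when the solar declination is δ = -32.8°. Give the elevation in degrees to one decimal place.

At local noon the hour angle is zero, so the zenith angle equals |φ − δ| = |-22.7° − (-32.800°)| = 10.100°.
Elevation = 90° − 10.100° = 79.9°.

79.9°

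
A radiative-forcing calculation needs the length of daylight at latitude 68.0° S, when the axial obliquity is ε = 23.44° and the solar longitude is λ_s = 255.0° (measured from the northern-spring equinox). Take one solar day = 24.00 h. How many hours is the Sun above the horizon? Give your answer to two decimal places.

24.00 h

Solar declination: sin δ = sin ε · sin λ_s = sin 23.44° × sin 255.0° = -0.38423, so δ = -22.596°.
Sunrise equation: cos H₀ = −tan φ · tan δ = -1.0301 ≤ −1, so the Sun never sets (polar day) and H₀ = π.
Daylight = 2H₀/(2π) × 24.00 h = (3.1416/π) × 24.00 = 24.00 h.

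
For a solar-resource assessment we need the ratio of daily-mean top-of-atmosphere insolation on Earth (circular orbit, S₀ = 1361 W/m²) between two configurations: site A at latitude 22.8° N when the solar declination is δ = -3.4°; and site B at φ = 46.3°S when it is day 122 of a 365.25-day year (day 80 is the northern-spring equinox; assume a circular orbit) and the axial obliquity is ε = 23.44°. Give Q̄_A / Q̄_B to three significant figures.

Q̄_A / Q̄_B ≈ 2.24

— Configuration A (φ=+22.8°):
cos H₀ = −tan(+22.8°) tan(-3.400°) = 0.0250, H₀ = 1.5458 rad.
Bracket: H₀ sin φ sin δ + cos φ cos δ sin H₀ = 1.5458×0.38752×-0.05931 + 0.92186×0.99824×0.99969 = -0.035528 + 0.919952 = 0.884424.
Q̄ = (S₀/π) × [bracket] = (1361/π) × 0.884424 = 383.15 W/m².
— Configuration B (φ=-46.3°):
Solar longitude: λ_s = 360° × (122 − 80)/365.25 = 41.396°.
sin δ = sin 23.44° × sin 41.396° = 0.26304, so δ = +15.251°.
cos H₀ = −tan(-46.3°) tan(+15.251°) = 0.2853, H₀ = 1.2815 rad.
Bracket: H₀ sin φ sin δ + cos φ cos δ sin H₀ = 1.2815×-0.72297×0.26304 + 0.69088×0.96478×0.95844 = -0.243703 + 0.638846 = 0.395143.
Q̄ = (S₀/π) × [bracket] = (1361/π) × 0.395143 = 171.18 W/m².
Ratio Q̄_A / Q̄_B = 383.15 / 171.18 = 2.238.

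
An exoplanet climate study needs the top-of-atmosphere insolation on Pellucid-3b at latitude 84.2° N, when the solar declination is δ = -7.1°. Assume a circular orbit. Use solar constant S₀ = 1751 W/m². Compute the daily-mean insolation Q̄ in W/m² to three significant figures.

Q̄ ≈ 0.00 W/m²

cos H₀ = −tan(+84.2°) tan(-7.100°) = 1.2262 ≥ 1 ⇒ polar night, H₀ = 0 and Q̄ = 0.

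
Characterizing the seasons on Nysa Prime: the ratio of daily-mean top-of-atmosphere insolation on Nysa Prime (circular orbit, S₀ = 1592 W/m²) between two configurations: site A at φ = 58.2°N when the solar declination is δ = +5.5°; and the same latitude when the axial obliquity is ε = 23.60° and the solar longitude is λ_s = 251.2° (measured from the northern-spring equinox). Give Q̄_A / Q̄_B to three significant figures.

Q̄_A / Q̄_B ≈ 7.12

— Configuration A (φ=+58.2°):
cos H₀ = −tan(+58.2°) tan(+5.500°) = -0.1553, H₀ = 1.7267 rad.
Bracket: H₀ sin φ sin δ + cos φ cos δ sin H₀ = 1.7267×0.84989×0.09585 + 0.52696×0.99540×0.98787 = 0.140660 + 0.518173 = 0.658833.
Q̄ = (S₀/π) × [bracket] = (1592/π) × 0.658833 = 333.86 W/m².
— Configuration B (φ=+58.2°):
Solar declination: sin δ = sin ε · sin λ_s = sin 23.60° × sin 251.2° = -0.37899, so δ = -22.271°.
cos H₀ = −tan(+58.2°) tan(-22.271°) = 0.6605, H₀ = 0.8493 rad.
Bracket: H₀ sin φ sin δ + cos φ cos δ sin H₀ = 0.8493×0.84989×-0.37899 + 0.52696×0.92540×0.75081 = -0.273559 + 0.366132 = 0.092573.
Q̄ = (S₀/π) × [bracket] = (1592/π) × 0.092573 = 46.911 W/m².
Ratio Q̄_A / Q̄_B = 333.86 / 46.911 = 7.117.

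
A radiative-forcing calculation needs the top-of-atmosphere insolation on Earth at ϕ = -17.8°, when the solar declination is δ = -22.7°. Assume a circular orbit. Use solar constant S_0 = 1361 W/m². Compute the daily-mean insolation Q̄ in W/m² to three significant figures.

cos h₀ = −tan(-17.8°) tan(-22.700°) = -0.1343, h₀ = 1.7055 rad.
Bracket: h₀ sin ϕ sin δ + cos ϕ cos δ sin h₀ = 1.7055×-0.30570×-0.38591 + 0.95213×0.92254×0.99094 = 0.201202 + 0.870420 = 1.071622.
Q̄ = (S_0/π) × [bracket] = (1361/π) × 1.071622 = 464.2 W/m².

Q̄ ≈ 464 W/m²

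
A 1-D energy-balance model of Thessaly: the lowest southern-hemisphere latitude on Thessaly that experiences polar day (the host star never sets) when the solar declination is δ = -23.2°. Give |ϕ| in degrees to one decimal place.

Polar day requires cos h₀ = −tan ϕ tan δ ≤ −1, i.e. tan ϕ tan δ ≥ 1.
The boundary is |tan ϕ| · |tan δ| = 1, so |ϕ| = 90° − |δ| = 90° − 23.2° = 66.8° in the southern hemisphere.

|ϕ| = 66.8°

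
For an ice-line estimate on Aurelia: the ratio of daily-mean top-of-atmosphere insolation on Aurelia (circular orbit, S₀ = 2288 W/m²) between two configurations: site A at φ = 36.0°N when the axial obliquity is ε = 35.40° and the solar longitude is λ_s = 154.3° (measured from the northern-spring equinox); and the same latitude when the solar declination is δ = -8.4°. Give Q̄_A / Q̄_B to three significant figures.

— Configuration A (φ=+36.0°):
Solar declination: sin δ = sin ε · sin λ_s = sin 35.40° × sin 154.3° = 0.25121, so δ = +14.549°.
cos H₀ = −tan(+36.0°) tan(+14.549°) = -0.1886, H₀ = 1.7605 rad.
Bracket: H₀ sin φ sin δ + cos φ cos δ sin H₀ = 1.7605×0.58779×0.25121 + 0.80902×0.96793×0.98206 = 0.259953 + 0.769026 = 1.028979.
Q̄ = (S₀/π) × [bracket] = (2288/π) × 1.028979 = 749.40 W/m².
— Configuration B (φ=+36.0°):
cos H₀ = −tan(+36.0°) tan(-8.400°) = 0.1073, H₀ = 1.4633 rad.
Bracket: H₀ sin φ sin δ + cos φ cos δ sin H₀ = 1.4633×0.58779×-0.14608 + 0.80902×0.98927×0.99423 = -0.125645 + 0.795721 = 0.670076.
Q̄ = (S₀/π) × [bracket] = (2288/π) × 0.670076 = 488.01 W/m².
Ratio Q̄_A / Q̄_B = 749.40 / 488.01 = 1.536.

Q̄_A / Q̄_B ≈ 1.54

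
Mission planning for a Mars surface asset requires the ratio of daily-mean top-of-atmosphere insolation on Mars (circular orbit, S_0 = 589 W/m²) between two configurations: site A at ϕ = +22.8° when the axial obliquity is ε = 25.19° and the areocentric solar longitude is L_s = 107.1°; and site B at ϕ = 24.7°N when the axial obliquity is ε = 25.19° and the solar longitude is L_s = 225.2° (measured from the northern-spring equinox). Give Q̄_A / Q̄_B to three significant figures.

— Configuration A (ϕ=+22.8°):
sin δ = sin 25.19° × sin 107.1° = 0.40681, so δ = +24.004°.
cos h₀ = −tan(+22.8°) tan(+24.004°) = -0.1872, h₀ = 1.7591 rad.
Bracket: h₀ sin ϕ sin δ + cos ϕ cos δ sin h₀ = 1.7591×0.38752×0.40681 + 0.92186×0.91351×0.98232 = 0.277317 + 0.827239 = 1.104556.
Q̄ = (S_0/π) × [bracket] = (589/π) × 1.104556 = 207.09 W/m².
— Configuration B (ϕ=+24.7°):
Solar declination: sin δ = sin ε · sin L_s = sin 25.19° × sin 225.2° = -0.30201, so δ = -17.578°.
cos h₀ = −tan(+24.7°) tan(-17.578°) = 0.1457, h₀ = 1.4246 rad.
Bracket: h₀ sin ϕ sin δ + cos ϕ cos δ sin h₀ = 1.4246×0.41787×-0.30201 + 0.90851×0.95331×0.98933 = -0.179786 + 0.856850 = 0.677064.
Q̄ = (S_0/π) × [bracket] = (589/π) × 0.677064 = 126.94 W/m².
Ratio Q̄_A / Q̄_B = 207.09 / 126.94 = 1.631.

Q̄_A / Q̄_B ≈ 1.63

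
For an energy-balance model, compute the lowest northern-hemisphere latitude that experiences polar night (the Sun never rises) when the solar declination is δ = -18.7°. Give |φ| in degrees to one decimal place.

|φ| = 71.3°

Polar night requires cos H₀ = −tan φ tan δ ≥ 1, i.e. tan φ tan δ ≤ −1.
The boundary is |tan φ| · |tan δ| = 1, so |φ| = 90° − |δ| = 90° − 18.7° = 71.3° in the northern hemisphere.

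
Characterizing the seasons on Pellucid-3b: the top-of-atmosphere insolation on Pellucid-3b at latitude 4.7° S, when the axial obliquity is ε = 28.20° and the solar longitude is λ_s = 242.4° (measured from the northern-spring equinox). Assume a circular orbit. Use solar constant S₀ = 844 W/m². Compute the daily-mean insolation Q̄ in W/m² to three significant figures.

Q̄ ≈ 258 W/m²

Solar declination: sin δ = sin ε · sin λ_s = sin 28.20° × sin 242.4° = -0.41878, so δ = -24.757°.
cos H₀ = −tan(-4.7°) tan(-24.757°) = -0.0379, H₀ = 1.6087 rad.
Bracket: H₀ sin φ sin δ + cos φ cos δ sin H₀ = 1.6087×-0.08194×-0.41878 + 0.99664×0.90809×0.99928 = 0.055202 + 0.904387 = 0.959589.
Q̄ = (S₀/π) × [bracket] = (844/π) × 0.959589 = 257.8 W/m².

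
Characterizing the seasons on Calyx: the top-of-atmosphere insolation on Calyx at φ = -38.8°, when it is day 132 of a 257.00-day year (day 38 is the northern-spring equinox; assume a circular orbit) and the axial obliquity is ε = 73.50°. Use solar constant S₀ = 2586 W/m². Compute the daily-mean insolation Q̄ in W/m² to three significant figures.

Solar longitude: λ_s = 360° × (132 − 38)/257.00 = 131.673°.
sin δ = sin 73.50° × sin 131.673° = 0.71619, so δ = +45.741°.
cos H₀ = −tan(-38.8°) tan(+45.741°) = 0.8251, H₀ = 0.6004 rad.
Bracket: H₀ sin φ sin δ + cos φ cos δ sin H₀ = 0.6004×-0.62660×0.71619 + 0.77934×0.69791×0.56501 = -0.269438 + 0.307314 = 0.037876.
Q̄ = (S₀/π) × [bracket] = (2586/π) × 0.037876 = 31.18 W/m².

Q̄ ≈ 31.2 W/m²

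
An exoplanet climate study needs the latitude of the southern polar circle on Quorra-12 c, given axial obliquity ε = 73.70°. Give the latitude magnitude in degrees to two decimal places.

16.30°

The polar circle is the lowest latitude that experiences at least one full rotation of continuous darkness at the northern-summer solstice; it lies at |φ| = 90° − ε = 90° − 73.70° = 16.30°.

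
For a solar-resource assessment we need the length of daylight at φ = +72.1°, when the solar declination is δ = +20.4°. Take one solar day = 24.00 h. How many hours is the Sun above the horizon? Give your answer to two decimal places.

24.00 h

Sunrise equation: cos H₀ = −tan φ · tan δ = -1.1514 ≤ −1, so the Sun never sets (polar day) and H₀ = π.
Daylight = 2H₀/(2π) × 24.00 h = (3.1416/π) × 24.00 = 24.00 h.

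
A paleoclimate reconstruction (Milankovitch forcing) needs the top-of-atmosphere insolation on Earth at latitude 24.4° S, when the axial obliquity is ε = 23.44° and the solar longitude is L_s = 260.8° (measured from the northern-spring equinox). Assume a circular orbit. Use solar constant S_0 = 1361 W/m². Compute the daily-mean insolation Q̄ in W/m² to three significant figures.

Q̄ ≈ 480 W/m²

Solar declination: sin δ = sin ε · sin L_s = sin 23.44° × sin 260.8° = -0.39267, so δ = -23.121°.
cos h₀ = −tan(-24.4°) tan(-23.121°) = -0.1937, h₀ = 1.7657 rad.
Bracket: h₀ sin ϕ sin δ + cos ϕ cos δ sin h₀ = 1.7657×-0.41310×-0.39267 + 0.91068×0.91968×0.98106 = 0.286418 + 0.821671 = 1.108089.
Q̄ = (S_0/π) × [bracket] = (1361/π) × 1.108089 = 480.0 W/m².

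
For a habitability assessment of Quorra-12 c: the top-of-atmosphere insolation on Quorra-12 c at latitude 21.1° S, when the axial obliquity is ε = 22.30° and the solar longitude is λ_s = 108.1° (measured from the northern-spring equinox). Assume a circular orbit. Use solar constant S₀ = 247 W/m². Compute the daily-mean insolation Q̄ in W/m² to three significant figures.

Solar declination: sin δ = sin ε · sin λ_s = sin 22.30° × sin 108.1° = 0.36068, so δ = +21.142°.
cos H₀ = −tan(-21.1°) tan(+21.142°) = 0.1492, H₀ = 1.4210 rad.
Bracket: H₀ sin φ sin δ + cos φ cos δ sin H₀ = 1.4210×-0.36000×0.36068 + 0.93295×0.93269×0.98880 = -0.184509 + 0.860407 = 0.675898.
Q̄ = (S₀/π) × [bracket] = (247/π) × 0.675898 = 53.14 W/m².

Q̄ ≈ 53.1 W/m²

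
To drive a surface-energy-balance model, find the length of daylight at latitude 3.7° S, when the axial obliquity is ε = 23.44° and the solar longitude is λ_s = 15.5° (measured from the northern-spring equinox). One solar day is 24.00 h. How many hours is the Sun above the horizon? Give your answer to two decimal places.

11.95 h

Solar declination: sin δ = sin ε · sin λ_s = sin 23.44° × sin 15.5° = 0.10630, so δ = +6.102°.
cos H₀ = −tan φ · tan δ = −tan(-3.7°) × tan(+6.102°) = 0.0069, so H₀ = 1.5639 rad = 89.60°.
Daylight = 2H₀/(2π) × 24.00 h = (1.5639/π) × 24.00 = 11.95 h.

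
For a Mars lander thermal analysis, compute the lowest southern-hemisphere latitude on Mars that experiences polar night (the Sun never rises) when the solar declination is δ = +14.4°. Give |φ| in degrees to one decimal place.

Polar night requires cos H₀ = −tan φ tan δ ≥ 1, i.e. tan φ tan δ ≤ −1.
The boundary is |tan φ| · |tan δ| = 1, so |φ| = 90° − |δ| = 90° − 14.4° = 75.6° in the southern hemisphere.

|φ| = 75.6°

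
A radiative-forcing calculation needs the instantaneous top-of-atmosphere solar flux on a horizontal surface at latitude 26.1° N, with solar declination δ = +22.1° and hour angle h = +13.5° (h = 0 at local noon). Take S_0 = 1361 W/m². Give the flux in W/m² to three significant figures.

cos θ_z = sin ϕ sin δ + cos ϕ cos δ cos h = 0.165516 + 0.809059 = 0.974575.
Flux = S_0 · cos θ_z = 1361 × 0.974575 = 1326 W/m².

1.33e+03 W/m²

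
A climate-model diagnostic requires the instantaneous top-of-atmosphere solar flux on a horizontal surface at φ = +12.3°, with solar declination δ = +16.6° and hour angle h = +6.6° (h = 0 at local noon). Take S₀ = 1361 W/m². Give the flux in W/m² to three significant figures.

cos θ_z = sin φ sin δ + cos φ cos δ cos h = 0.060860 + 0.930120 = 0.990980.
Flux = S₀ · cos θ_z = 1361 × 0.990980 = 1349 W/m².

1.35e+03 W/m²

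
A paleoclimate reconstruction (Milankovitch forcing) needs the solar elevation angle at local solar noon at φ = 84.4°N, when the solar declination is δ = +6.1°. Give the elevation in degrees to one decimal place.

11.7°

At local noon the hour angle is zero, so the zenith angle equals |φ − δ| = |+84.4° − (+6.100°)| = 78.300°.
Elevation = 90° − 78.300° = 11.7°.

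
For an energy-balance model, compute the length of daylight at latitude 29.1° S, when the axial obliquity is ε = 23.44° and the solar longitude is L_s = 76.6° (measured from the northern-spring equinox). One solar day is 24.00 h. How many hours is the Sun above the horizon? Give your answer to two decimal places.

10.20 h

Solar declination: sin δ = sin ε · sin L_s = sin 23.44° × sin 76.6° = 0.38696, so δ = +22.765°.
cos h₀ = −tan ϕ · tan δ = −tan(-29.1°) × tan(+22.765°) = 0.2336, so h₀ = 1.3350 rad = 76.49°.
Daylight = 2h₀/(2π) × 24.00 h = (1.3350/π) × 24.00 = 10.20 h.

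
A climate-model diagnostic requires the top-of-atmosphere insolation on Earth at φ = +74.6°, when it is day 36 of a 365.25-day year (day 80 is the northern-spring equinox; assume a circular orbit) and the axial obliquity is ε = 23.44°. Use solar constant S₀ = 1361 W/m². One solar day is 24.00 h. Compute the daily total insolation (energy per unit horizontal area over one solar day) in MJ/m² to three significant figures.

Solar longitude: λ_s = 360° × (36 − 80)/365.25 = -43.368°, i.e. -43.368° + 360° = 316.632°.
sin δ = sin 23.44° × sin 316.632° = -0.27315, so δ = -15.852°.
cos H₀ = −tan(+74.6°) tan(-15.852°) = 1.0309 ≥ 1 ⇒ polar night, H₀ = 0 and Q̄ = 0.
Daily total = Q̄ × 24.00 h × 3600 s/h = 0.00 MJ/m².

0.00 MJ/m²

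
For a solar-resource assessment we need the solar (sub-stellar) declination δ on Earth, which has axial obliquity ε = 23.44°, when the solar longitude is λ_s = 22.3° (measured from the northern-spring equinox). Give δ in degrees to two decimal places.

sin δ = sin ε · sin λ_s = sin 23.44° × sin 22.3° = 0.150943.
δ = arcsin(0.150943) = +8.68°.

δ = +8.68°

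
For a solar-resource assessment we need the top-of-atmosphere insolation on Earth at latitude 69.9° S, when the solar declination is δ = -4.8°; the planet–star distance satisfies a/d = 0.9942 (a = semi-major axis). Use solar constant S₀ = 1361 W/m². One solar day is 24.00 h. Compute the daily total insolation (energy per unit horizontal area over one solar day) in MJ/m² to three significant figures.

17.6 MJ/m²

cos H₀ = −tan(-69.9°) tan(-4.800°) = -0.2295, H₀ = 1.8023 rad.
Bracket: H₀ sin φ sin δ + cos φ cos δ sin H₀ = 1.8023×-0.93909×-0.08368 + 0.34366×0.99649×0.97332 = 0.141630 + 0.333317 = 0.474947.
Inverse-square distance factor (a/d)² = 0.9942² = 0.988434.
Q̄ = (S₀/π) × 0.988434 × [bracket] = (1361/π) × 0.988434 × 0.474947 = 203.38 W/m².
Daily total = Q̄ × 24.00 h × 3600 s/h = 203.38 × 24.00 × 3600 / 10⁶ = 17.57 MJ/m².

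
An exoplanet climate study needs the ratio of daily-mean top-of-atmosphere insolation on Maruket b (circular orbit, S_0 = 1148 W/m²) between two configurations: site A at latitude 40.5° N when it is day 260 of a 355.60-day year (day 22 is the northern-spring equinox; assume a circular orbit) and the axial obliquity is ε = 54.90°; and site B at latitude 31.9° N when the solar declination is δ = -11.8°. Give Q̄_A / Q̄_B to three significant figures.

Q̄_A / Q̄_B ≈ 0.0338

— Configuration A (ϕ=+40.5°):
Solar longitude: L_s = 360° × (260 − 22)/355.60 = 240.945°.
sin δ = sin 54.90° × sin 240.945° = -0.71519, so δ = -45.659°.
cos h₀ = −tan(+40.5°) tan(-45.659°) = 0.8739, h₀ = 0.5075 rad.
Bracket: h₀ sin ϕ sin δ + cos ϕ cos δ sin h₀ = 0.5075×0.64945×-0.71519 + 0.76041×0.69893×0.48602 = -0.235724 + 0.258307 = 0.022583.
Q̄ = (S_0/π) × [bracket] = (1148/π) × 0.022583 = 8.2523 W/m².
— Configuration B (ϕ=+31.9°):
cos h₀ = −tan(+31.9°) tan(-11.800°) = 0.1300, h₀ = 1.4404 rad.
Bracket: h₀ sin ϕ sin δ + cos ϕ cos δ sin h₀ = 1.4404×0.52844×-0.20450 + 0.84897×0.97887×0.99151 = -0.155658 + 0.823976 = 0.668318.
Q̄ = (S_0/π) × [bracket] = (1148/π) × 0.668318 = 244.22 W/m².
Ratio Q̄_A / Q̄_B = 8.2523 / 244.22 = 0.03379.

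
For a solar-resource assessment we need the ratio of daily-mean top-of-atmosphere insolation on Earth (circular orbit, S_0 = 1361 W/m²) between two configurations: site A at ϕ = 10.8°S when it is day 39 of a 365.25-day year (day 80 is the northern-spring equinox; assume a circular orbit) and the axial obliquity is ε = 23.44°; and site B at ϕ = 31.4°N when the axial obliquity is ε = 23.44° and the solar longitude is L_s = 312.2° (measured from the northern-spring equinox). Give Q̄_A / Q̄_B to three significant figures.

Q̄_A / Q̄_B ≈ 1.74

— Configuration A (ϕ=-10.8°):
Solar longitude: L_s = 360° × (39 − 80)/365.25 = -40.411°, i.e. -40.411° + 360° = 319.589°.
sin δ = sin 23.44° × sin 319.589° = -0.25787, so δ = -14.944°.
cos h₀ = −tan(-10.8°) tan(-14.944°) = -0.0509, h₀ = 1.6217 rad.
Bracket: h₀ sin ϕ sin δ + cos ϕ cos δ sin h₀ = 1.6217×-0.18738×-0.25787 + 0.98229×0.96618×0.99870 = 0.078360 + 0.947835 = 1.026195.
Q̄ = (S_0/π) × [bracket] = (1361/π) × 1.026195 = 444.57 W/m².
— Configuration B (ϕ=+31.4°):
Solar declination: sin δ = sin ε · sin L_s = sin 23.44° × sin 312.2° = -0.29468, so δ = -17.139°.
cos h₀ = −tan(+31.4°) tan(-17.139°) = 0.1882, h₀ = 1.3814 rad.
Bracket: h₀ sin ϕ sin δ + cos ϕ cos δ sin h₀ = 1.3814×0.52101×-0.29468 + 0.85355×0.95559×0.98212 = -0.212088 + 0.801060 = 0.588972.
Q̄ = (S_0/π) × [bracket] = (1361/π) × 0.588972 = 255.15 W/m².
Ratio Q̄_A / Q̄_B = 444.57 / 255.15 = 1.742.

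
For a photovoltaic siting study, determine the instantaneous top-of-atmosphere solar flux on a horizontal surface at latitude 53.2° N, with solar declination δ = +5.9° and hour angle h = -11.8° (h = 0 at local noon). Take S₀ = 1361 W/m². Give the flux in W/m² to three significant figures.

906 W/m²

cos θ_z = sin φ sin δ + cos φ cos δ cos h = 0.082309 + 0.583259 = 0.665568.
Flux = S₀ · cos θ_z = 1361 × 0.665568 = 905.8 W/m².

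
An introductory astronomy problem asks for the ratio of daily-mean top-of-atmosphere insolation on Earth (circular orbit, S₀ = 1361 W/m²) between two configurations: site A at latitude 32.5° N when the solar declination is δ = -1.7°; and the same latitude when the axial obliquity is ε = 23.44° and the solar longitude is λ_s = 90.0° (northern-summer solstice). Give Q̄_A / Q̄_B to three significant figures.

Q̄_A / Q̄_B ≈ 0.718

— Configuration A (φ=+32.5°):
cos H₀ = −tan(+32.5°) tan(-1.700°) = 0.0189, H₀ = 1.5519 rad.
Bracket: H₀ sin φ sin δ + cos φ cos δ sin H₀ = 1.5519×0.53730×-0.02967 + 0.84339×0.99956×0.99982 = -0.024740 + 0.842867 = 0.818127.
Q̄ = (S₀/π) × [bracket] = (1361/π) × 0.818127 = 354.43 W/m².
— Configuration B (φ=+32.5°):
Solar declination: sin δ = sin ε · sin λ_s = sin 23.44° × sin 90.0° = 0.39779, so δ = +23.440°.
cos H₀ = −tan(+32.5°) tan(+23.440°) = -0.2762, H₀ = 1.8506 rad.
Bracket: H₀ sin φ sin δ + cos φ cos δ sin H₀ = 1.8506×0.53730×0.39779 + 0.84339×0.91748×0.96110 = 0.395533 + 0.743693 = 1.139226.
Q̄ = (S₀/π) × [bracket] = (1361/π) × 1.139226 = 493.54 W/m².
Ratio Q̄_A / Q̄_B = 354.43 / 493.54 = 0.7181.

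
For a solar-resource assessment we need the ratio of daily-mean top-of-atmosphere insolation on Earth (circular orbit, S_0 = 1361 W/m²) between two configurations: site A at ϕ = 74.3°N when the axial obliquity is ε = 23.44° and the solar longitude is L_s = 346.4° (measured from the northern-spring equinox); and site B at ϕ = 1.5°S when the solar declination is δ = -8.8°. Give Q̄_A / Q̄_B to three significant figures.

Q̄_A / Q̄_B ≈ 0.144

— Configuration A (ϕ=+74.3°):
Solar declination: sin δ = sin ε · sin L_s = sin 23.44° × sin 346.4° = -0.09354, so δ = -5.367°.
cos h₀ = −tan(+74.3°) tan(-5.367°) = 0.3342, h₀ = 1.2300 rad.
Bracket: h₀ sin ϕ sin δ + cos ϕ cos δ sin h₀ = 1.2300×0.96269×-0.09354 + 0.27060×0.99562×0.94249 = -0.110762 + 0.253921 = 0.143159.
Q̄ = (S_0/π) × [bracket] = (1361/π) × 0.143159 = 62.019 W/m².
— Configuration B (ϕ=-1.5°):
cos h₀ = −tan(-1.5°) tan(-8.800°) = -0.0041, h₀ = 1.5749 rad.
Bracket: h₀ sin ϕ sin δ + cos ϕ cos δ sin h₀ = 1.5749×-0.02618×-0.15299 + 0.99966×0.98823×0.99999 = 0.006308 + 0.987884 = 0.994192.
Q̄ = (S_0/π) × [bracket] = (1361/π) × 0.994192 = 430.70 W/m².
Ratio Q̄_A / Q̄_B = 62.019 / 430.70 = 0.1440.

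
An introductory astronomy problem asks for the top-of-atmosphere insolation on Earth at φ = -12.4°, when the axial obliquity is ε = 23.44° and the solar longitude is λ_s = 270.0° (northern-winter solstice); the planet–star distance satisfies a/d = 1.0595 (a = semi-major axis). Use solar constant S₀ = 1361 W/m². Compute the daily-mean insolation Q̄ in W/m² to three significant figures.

Q̄ ≈ 503 W/m²

Solar declination: sin δ = sin ε · sin λ_s = sin 23.44° × sin 270.0° = -0.39779, so δ = -23.440°.
cos H₀ = −tan(-12.4°) tan(-23.440°) = -0.0953, H₀ = 1.6663 rad.
Bracket: H₀ sin φ sin δ + cos φ cos δ sin H₀ = 1.6663×-0.21474×-0.39779 + 0.97667×0.91748×0.99545 = 0.142338 + 0.891998 = 1.034336.
Inverse-square distance factor (a/d)² = 1.0595² = 1.122540.
Q̄ = (S₀/π) × 1.122540 × [bracket] = (1361/π) × 1.122540 × 1.034336 = 503.0 W/m².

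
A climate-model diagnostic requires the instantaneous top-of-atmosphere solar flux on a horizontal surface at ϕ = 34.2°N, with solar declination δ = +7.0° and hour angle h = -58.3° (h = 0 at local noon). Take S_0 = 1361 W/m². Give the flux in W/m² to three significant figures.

cos θ_z = sin ϕ sin δ + cos ϕ cos δ cos h = 0.068501 + 0.431368 = 0.499869.
Flux = S_0 · cos θ_z = 1361 × 0.499869 = 680.3 W/m².

680 W/m²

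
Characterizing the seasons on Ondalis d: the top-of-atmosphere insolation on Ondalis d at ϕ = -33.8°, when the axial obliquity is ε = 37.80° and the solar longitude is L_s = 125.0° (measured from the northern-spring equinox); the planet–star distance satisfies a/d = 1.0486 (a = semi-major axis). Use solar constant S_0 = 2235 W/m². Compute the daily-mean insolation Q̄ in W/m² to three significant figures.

Q̄ ≈ 262 W/m²

Solar declination: sin δ = sin ε · sin L_s = sin 37.80° × sin 125.0° = 0.50206, so δ = +30.137°.
cos h₀ = −tan(-33.8°) tan(+30.137°) = 0.3886, h₀ = 1.1716 rad.
Bracket: h₀ sin ϕ sin δ + cos ϕ cos δ sin h₀ = 1.1716×-0.55630×0.50206 + 0.83098×0.86483×0.92139 = -0.327223 + 0.662163 = 0.334940.
Inverse-square distance factor (a/d)² = 1.0486² = 1.099562.
Q̄ = (S_0/π) × 1.099562 × [bracket] = (2235/π) × 1.099562 × 0.334940 = 262.0 W/m².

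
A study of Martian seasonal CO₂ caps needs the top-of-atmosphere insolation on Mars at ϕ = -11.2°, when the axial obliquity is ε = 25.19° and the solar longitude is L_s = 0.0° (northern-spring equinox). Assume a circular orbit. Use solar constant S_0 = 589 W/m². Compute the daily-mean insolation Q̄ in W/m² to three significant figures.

Q̄ ≈ 184 W/m²

Solar declination: sin δ = sin ε · sin L_s = sin 25.19° × sin 0.0° = 0.00000, so δ = +0.000°.
cos h₀ = −tan(-11.2°) tan(+0.000°) = 0.0000, h₀ = 1.5708 rad.
Bracket: h₀ sin ϕ sin δ + cos ϕ cos δ sin h₀ = 1.5708×-0.19423×0.00000 + 0.98096×1.00000×1.00000 = -0.000000 + 0.980960 = 0.980960.
Q̄ = (S_0/π) × [bracket] = (589/π) × 0.980960 = 183.9 W/m².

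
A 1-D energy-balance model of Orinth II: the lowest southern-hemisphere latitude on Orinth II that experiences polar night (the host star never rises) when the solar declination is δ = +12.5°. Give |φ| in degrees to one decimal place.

|φ| = 77.5°

Polar night requires cos H₀ = −tan φ tan δ ≥ 1, i.e. tan φ tan δ ≤ −1.
The boundary is |tan φ| · |tan δ| = 1, so |φ| = 90° − |δ| = 90° − 12.5° = 77.5° in the southern hemisphere.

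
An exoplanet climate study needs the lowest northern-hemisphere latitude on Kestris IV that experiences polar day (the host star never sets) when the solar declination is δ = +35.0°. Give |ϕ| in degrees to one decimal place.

|ϕ| = 55.0°

Polar day requires cos h₀ = −tan ϕ tan δ ≤ −1, i.e. tan ϕ tan δ ≥ 1.
The boundary is |tan ϕ| · |tan δ| = 1, so |ϕ| = 90° − |δ| = 90° − 35.0° = 55.0° in the northern hemisphere.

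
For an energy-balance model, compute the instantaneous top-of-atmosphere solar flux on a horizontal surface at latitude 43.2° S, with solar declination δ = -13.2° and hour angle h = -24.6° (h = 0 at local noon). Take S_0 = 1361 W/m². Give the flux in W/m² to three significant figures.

cos θ_z = sin ϕ sin δ + cos ϕ cos δ cos h = 0.156317 + 0.645293 = 0.801610.
Flux = S_0 · cos θ_z = 1361 × 0.801610 = 1091 W/m².

1.09e+03 W/m²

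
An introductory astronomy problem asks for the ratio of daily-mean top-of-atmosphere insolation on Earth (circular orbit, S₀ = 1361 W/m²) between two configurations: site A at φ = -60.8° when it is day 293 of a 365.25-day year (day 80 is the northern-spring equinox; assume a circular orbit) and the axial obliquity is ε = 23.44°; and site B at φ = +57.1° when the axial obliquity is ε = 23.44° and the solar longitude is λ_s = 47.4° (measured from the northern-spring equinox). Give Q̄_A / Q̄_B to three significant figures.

Q̄_A / Q̄_B ≈ 0.811

— Configuration A (φ=-60.8°):
Solar longitude: λ_s = 360° × (293 − 80)/365.25 = 209.938°.
sin δ = sin 23.44° × sin 209.938° = -0.19852, so δ = -11.451°.
cos H₀ = −tan(-60.8°) tan(-11.451°) = -0.3624, H₀ = 1.9417 rad.
Bracket: H₀ sin φ sin δ + cos φ cos δ sin H₀ = 1.9417×-0.87292×-0.19852 + 0.48786×0.98010×0.93201 = 0.336481 + 0.445642 = 0.782123.
Q̄ = (S₀/π) × [bracket] = (1361/π) × 0.782123 = 338.83 W/m².
— Configuration B (φ=+57.1°):
Solar declination: sin δ = sin ε · sin λ_s = sin 23.44° × sin 47.4° = 0.29281, so δ = +17.026°.
cos H₀ = −tan(+57.1°) tan(+17.026°) = -0.4734, H₀ = 2.0639 rad.
Bracket: H₀ sin φ sin δ + cos φ cos δ sin H₀ = 2.0639×0.83962×0.29281 + 0.54317×0.95617×0.88087 = 0.507408 + 0.457491 = 0.964899.
Q̄ = (S₀/π) × [bracket] = (1361/π) × 0.964899 = 418.01 W/m².
Ratio Q̄_A / Q̄_B = 338.83 / 418.01 = 0.8106.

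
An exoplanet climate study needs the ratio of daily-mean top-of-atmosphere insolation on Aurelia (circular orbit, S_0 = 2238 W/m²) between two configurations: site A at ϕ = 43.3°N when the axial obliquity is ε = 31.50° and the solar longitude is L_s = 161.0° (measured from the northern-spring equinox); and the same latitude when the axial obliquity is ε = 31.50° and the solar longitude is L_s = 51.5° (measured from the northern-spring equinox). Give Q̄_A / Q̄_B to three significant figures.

— Configuration A (ϕ=+43.3°):
Solar declination: sin δ = sin ε · sin L_s = sin 31.50° × sin 161.0° = 0.17011, so δ = +9.794°.
cos h₀ = −tan(+43.3°) tan(+9.794°) = -0.1627, h₀ = 1.7342 rad.
Bracket: h₀ sin ϕ sin δ + cos ϕ cos δ sin h₀ = 1.7342×0.68582×0.17011 + 0.72777×0.98543×0.98668 = 0.202320 + 0.707614 = 0.909934.
Q̄ = (S_0/π) × [bracket] = (2238/π) × 0.909934 = 648.22 W/m².
— Configuration B (ϕ=+43.3°):
Solar declination: sin δ = sin ε · sin L_s = sin 31.50° × sin 51.5° = 0.40891, so δ = +24.136°.
cos h₀ = −tan(+43.3°) tan(+24.136°) = -0.4223, h₀ = 2.0067 rad.
Bracket: h₀ sin ϕ sin δ + cos ϕ cos δ sin h₀ = 2.0067×0.68582×0.40891 + 0.72777×0.91257×0.90648 = 0.562756 + 0.602031 = 1.164787.
Q̄ = (S_0/π) × [bracket] = (2238/π) × 1.164787 = 829.77 W/m².
Ratio Q̄_A / Q̄_B = 648.22 / 829.77 = 0.7812.

Q̄_A / Q̄_B ≈ 0.781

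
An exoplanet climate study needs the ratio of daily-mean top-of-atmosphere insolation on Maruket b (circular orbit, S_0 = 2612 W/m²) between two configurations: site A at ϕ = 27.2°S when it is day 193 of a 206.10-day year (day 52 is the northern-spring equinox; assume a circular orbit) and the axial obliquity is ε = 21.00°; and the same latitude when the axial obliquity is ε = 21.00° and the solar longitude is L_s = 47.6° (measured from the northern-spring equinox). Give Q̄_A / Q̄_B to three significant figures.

Q̄_A / Q̄_B ≈ 1.61

— Configuration A (ϕ=-27.2°):
Solar longitude: L_s = 360° × (193 − 52)/206.10 = 246.288°.
sin δ = sin 21.00° × sin 246.288° = -0.32811, so δ = -19.154°.
cos h₀ = −tan(-27.2°) tan(-19.154°) = -0.1785, h₀ = 1.7503 rad.
Bracket: h₀ sin ϕ sin δ + cos ϕ cos δ sin h₀ = 1.7503×-0.45710×-0.32811 + 0.88942×0.94464×0.98394 = 0.262508 + 0.826688 = 1.089196.
Q̄ = (S_0/π) × [bracket] = (2612/π) × 1.089196 = 905.59 W/m².
— Configuration B (ϕ=-27.2°):
Solar declination: sin δ = sin ε · sin L_s = sin 21.00° × sin 47.6° = 0.26464, so δ = +15.345°.
cos h₀ = −tan(-27.2°) tan(+15.345°) = 0.1410, h₀ = 1.4293 rad.
Bracket: h₀ sin ϕ sin δ + cos ϕ cos δ sin h₀ = 1.4293×-0.45710×0.26464 + 0.88942×0.96435×0.99000 = -0.172898 + 0.849135 = 0.676237.
Q̄ = (S_0/π) × [bracket] = (2612/π) × 0.676237 = 562.24 W/m².
Ratio Q̄_A / Q̄_B = 905.59 / 562.24 = 1.611.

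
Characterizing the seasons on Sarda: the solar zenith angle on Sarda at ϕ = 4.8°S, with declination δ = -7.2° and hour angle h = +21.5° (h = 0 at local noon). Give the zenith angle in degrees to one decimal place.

θ_z = 21.5°

cos θ_z = sin ϕ sin δ + cos ϕ cos δ cos h = 0.010488 + 0.919844 = 0.930332.
θ_z = arccos(0.930332) = 21.5°.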